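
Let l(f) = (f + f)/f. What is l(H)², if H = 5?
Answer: 4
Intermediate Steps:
l(f) = 2 (l(f) = (2*f)/f = 2)
l(H)² = 2² = 4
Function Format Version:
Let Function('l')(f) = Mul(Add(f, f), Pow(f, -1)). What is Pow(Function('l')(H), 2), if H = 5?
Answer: 4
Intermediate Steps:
Function('l')(f) = 2 (Function('l')(f) = Mul(Mul(2, f), Pow(f, -1)) = 2)
Pow(Function('l')(H), 2) = Pow(2, 2) = 4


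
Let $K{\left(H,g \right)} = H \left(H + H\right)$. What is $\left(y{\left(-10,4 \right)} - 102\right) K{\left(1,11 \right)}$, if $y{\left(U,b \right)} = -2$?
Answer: $-208$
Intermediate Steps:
$K{\left(H,g \right)} = 2 H^{2}$ ($K{\left(H,g \right)} = H 2 H = 2 H^{2}$)
$\left(y{\left(-10,4 \right)} - 102\right) K{\left(1,11 \right)} = \left(-2 - 102\right) 2 \cdot 1^{2} = \left(-2 - 102\right) 2 \cdot 1 = \left(-104\right) 2 = -208$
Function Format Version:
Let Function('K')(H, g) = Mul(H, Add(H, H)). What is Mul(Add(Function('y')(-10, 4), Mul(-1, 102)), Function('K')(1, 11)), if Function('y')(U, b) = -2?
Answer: -208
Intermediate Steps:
Function('K')(H, g) = Mul(2, Pow(H, 2)) (Function('K')(H, g) = Mul(H, Mul(2, H)) = Mul(2, Pow(H, 2)))
Mul(Add(Function('y')(-10, 4), Mul(-1, 102)), Function('K')(1, 11)) = Mul(Add(-2, Mul(-1, 102)), Mul(2, Pow(1, 2))) = Mul(Add(-2, -102), Mul(2, 1)) = Mul(-104, 2) = -208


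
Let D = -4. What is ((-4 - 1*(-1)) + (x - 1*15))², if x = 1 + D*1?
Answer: 441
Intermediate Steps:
x = -3 (x = 1 - 4*1 = 1 - 4 = -3)
((-4 - 1*(-1)) + (x - 1*15))² = ((-4 - 1*(-1)) + (-3 - 1*15))² = ((-4 + 1) + (-3 - 15))² = (-3 - 18)² = (-21)² = 441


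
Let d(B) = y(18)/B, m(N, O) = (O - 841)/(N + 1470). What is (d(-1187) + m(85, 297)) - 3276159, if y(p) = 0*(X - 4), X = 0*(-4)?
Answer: -5094427789/1555 ≈ -3.2762e+6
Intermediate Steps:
X = 0
m(N, O) = (-841 + O)/(1470 + N)
y(p) = 0 (y(p) = 0*(0 - 4) = 0*(-4) = 0)
d(B) = 0 (d(B) = 0/B = 0)
(d(-1187) + m(85, 297)) - 3276159 = (0 + (-841 + 297)/(1470 + 85)) - 3276159 = (0 - 544/1555) - 3276159 = -544/1555 - 3276159 = -5094427789/1555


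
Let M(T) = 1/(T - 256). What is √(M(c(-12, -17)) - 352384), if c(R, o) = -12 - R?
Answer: I*√90210305/16 ≈ 593.62*I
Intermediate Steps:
M(T) = 1/(-256 + T)
√(M(c(-12, -17)) - 352384) = √(1/(-256 + (-12 - 1*(-12))) - 352384) = √(1/(-256 + (-12 + 12)) - 352384) = √(1/(-256 + 0) - 352384) = √(1/(-256) - 352384) = √(-1/256 - 352384) = √(-90210305/256) = I*√90210305/16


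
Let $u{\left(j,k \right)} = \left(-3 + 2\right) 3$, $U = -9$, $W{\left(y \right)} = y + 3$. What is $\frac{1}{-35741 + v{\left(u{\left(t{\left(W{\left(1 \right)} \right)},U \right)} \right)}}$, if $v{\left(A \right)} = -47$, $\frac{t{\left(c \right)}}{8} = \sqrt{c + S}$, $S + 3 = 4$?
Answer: $- \frac{1}{35788} \approx -2.7942 \cdot 10^{-5}$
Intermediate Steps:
$S = 1$ ($S = -3 + 4 = 1$)
$W{\left(y \right)} = 3 + y$
$t{\left(c \right)} = 8 \sqrt{1 + c}$ ($t{\left(c \right)} = 8 \sqrt{c + 1} = 8 \sqrt{1 + c}$)
$u{\left(j,k \right)} = -3$ ($u{\left(j,k \right)} = \left(-1\right) 3 = -3$)
$\frac{1}{-35741 + v{\left(u{\left(t{\left(W{\left(1 \right)} \right)},U \right)} \right)}} = \frac{1}{-35741 - 47} = \frac{1}{-35788} = - \frac{1}{35788}$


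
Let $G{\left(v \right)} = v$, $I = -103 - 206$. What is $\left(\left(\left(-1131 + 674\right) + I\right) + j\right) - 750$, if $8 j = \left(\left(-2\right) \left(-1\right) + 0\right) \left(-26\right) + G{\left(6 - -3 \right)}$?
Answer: $- \frac{12171}{8} \approx -1521.4$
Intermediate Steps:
$I = -309$ ($I = -103 - 206 = -309$)
$j = - \frac{43}{8}$ ($j = \frac{\left(\left(-2\right) \left(-1\right) + 0\right) \left(-26\right) + \left(6 - -3\right)}{8} = \frac{\left(2 + 0\right) \left(-26\right) + \left(6 + 3\right)}{8} = \frac{2 \left(-26\right) + 9}{8} = \frac{-52 + 9}{8} = \frac{1}{8} \left(-43\right) = - \frac{43}{8} \approx -5.375$)
$\left(\left(\left(-1131 + 674\right) + I\right) + j\right) - 750 = \left(\left(\left(-1131 + 674\right) - 309\right) - \frac{43}{8}\right) - 750 = \left(\left(-457 - 309\right) - \frac{43}{8}\right) - 750 = \left(-766 - \frac{43}{8}\right) - 750 = - \frac{6171}{8} - 750 = - \frac{12171}{8}$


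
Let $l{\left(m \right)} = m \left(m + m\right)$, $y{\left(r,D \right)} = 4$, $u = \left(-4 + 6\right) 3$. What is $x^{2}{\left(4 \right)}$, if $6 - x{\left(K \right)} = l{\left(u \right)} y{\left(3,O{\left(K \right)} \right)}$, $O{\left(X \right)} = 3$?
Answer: $79524$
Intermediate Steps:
$u = 6$ ($u = 2 \cdot 3 = 6$)
$l{\left(m \right)} = 2 m^{2}$ ($l{\left(m \right)} = m 2 m = 2 m^{2}$)
$x{\left(K \right)} = -282$ ($x{\left(K \right)} = 6 - 2 \cdot 6^{2} \cdot 4 = 6 - 2 \cdot 36 \cdot 4 = 6 - 72 \cdot 4 = 6 - 288 = -282$)
$x^{2}{\left(4 \right)} = \left(-282\right)^{2} = 79524$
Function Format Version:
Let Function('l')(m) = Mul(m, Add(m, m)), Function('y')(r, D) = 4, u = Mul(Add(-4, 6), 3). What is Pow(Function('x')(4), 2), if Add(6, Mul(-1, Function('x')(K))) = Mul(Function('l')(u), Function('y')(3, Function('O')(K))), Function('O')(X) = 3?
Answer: 79524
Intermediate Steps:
u = 6 (u = Mul(2, 3) = 6)
Function('l')(m) = Mul(2, Pow(m, 2)) (Function('l')(m) = Mul(m, Mul(2, m)) = Mul(2, Pow(m, 2)))
Function('x')(K) = -282 (Function('x')(K) = Add(6, Mul(-1, Mul(Mul(2, Pow(6, 2)), 4))) = Add(6, Mul(-1, Mul(Mul(2, 36), 4))) = Add(6, Mul(-1, Mul(72, 4))) = Add(6, Mul(-1, 288)) = Add(6, -288) = -282)
Pow(Function('x')(4), 2) = Pow(-282, 2) = 79524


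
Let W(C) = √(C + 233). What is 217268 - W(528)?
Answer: 217268 - √761 ≈ 2.1724e+5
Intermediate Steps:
W(C) = √(233 + C)
217268 - W(528) = 217268 - √(233 + 528) = 217268 - √761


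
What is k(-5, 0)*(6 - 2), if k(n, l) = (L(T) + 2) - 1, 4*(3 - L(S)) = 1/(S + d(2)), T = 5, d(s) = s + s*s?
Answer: 175/11 ≈ 15.909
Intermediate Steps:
d(s) = s + s²
L(S) = 3 - 1/(4*(6 + S)) (L(S) = 3 - 1/(4*(S + 2*(1 + 2))) = 3 - 1/(4*(S + 2*3)) = 3 - 1/(4*(S + 6)) = 3 - 1/(4*(6 + S)))
k(n, l) = 175/44 (k(n, l) = ((71 + 12*5)/(4*(6 + 5)) + 2) - 1 = ((¼)*(71 + 60)/11 + 2) - 1 = ((¼)*(1/11)*131 + 2) - 1 = (131/44 + 2) - 1 = 219/44 - 1 = 175/44)
k(-5, 0)*(6 - 2) = 175*(6 - 2)/44 = (175/44)*4 = 175/11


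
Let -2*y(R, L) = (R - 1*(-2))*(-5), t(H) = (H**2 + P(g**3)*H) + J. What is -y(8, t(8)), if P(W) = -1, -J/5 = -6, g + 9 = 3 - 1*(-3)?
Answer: -25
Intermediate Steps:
g = -3 (g = -9 + (3 - 1*(-3)) = -9 + (3 + 3) = -9 + 6 = -3)
J = 30 (J = -5*(-6) = 30)
t(H) = 30 + H**2 - H (t(H) = (H**2 - H) + 30 = 30 + H**2 - H)
y(R, L) = 5 + 5*R/2 (y(R, L) = -(R - 1*(-2))*(-5)/2 = -(R + 2)*(-5)/2 = -(2 + R)*(-5)/2 = -(-10 - 5*R)/2 = 5 + 5*R/2)
-y(8, t(8)) = -(5 + (5/2)*8) = -(5 + 20) = -1*25 = -25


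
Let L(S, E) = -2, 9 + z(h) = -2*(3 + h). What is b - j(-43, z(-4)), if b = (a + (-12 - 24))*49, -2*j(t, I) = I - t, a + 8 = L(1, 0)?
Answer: -2236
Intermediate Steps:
z(h) = -15 - 2*h (z(h) = -9 - 2*(3 + h) = -9 + (-6 - 2*h) = -15 - 2*h)
a = -10 (a = -8 - 2 = -10)
j(t, I) = t/2 - I/2 (j(t, I) = -(I - t)/2 = t/2 - I/2)
b = -2254 (b = (-10 + (-12 - 24))*49 = (-10 - 36)*49 = -46*49 = -2254)
b - j(-43, z(-4)) = -2254 - ((1/2)*(-43) - (-15 - 2*(-4))/2) = -2254 - (-43/2 - (-15 + 8)/2) = -2254 - (-43/2 - 1/2*(-7)) = -2254 - (-43/2 + 7/2) = -2254 - 1*(-18) = -2254 + 18 = -2236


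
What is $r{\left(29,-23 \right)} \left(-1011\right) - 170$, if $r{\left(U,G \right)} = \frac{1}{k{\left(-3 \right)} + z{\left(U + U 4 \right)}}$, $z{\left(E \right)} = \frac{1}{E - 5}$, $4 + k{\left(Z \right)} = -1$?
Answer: $\frac{7570}{233} \approx 32.489$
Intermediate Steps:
$k{\left(Z \right)} = -5$ ($k{\left(Z \right)} = -4 - 1 = -5$)
$z{\left(E \right)} = \frac{1}{-5 + E}$
$r{\left(U,G \right)} = \frac{1}{-5 + \frac{1}{-5 + 5 U}}$ ($r{\left(U,G \right)} = \frac{1}{-5 + \frac{1}{-5 + \left(U + U 4\right)}} = \frac{1}{-5 + \frac{1}{-5 + \left(U + 4 U\right)}} = \frac{1}{-5 + \frac{1}{-5 + 5 U}}$)
$r{\left(29,-23 \right)} \left(-1011\right) - 170 = \frac{5 \left(1 - 29\right)}{-26 + 25 \cdot 29} \left(-1011\right) - 170 = \frac{5 \left(1 - 29\right)}{-26 + 725} \left(-1011\right) - 170 = 5 \cdot \frac{1}{699} \left(-28\right) \left(-1011\right) - 170 = \left(- \frac{140}{699}\right) \left(-1011\right) - 170 = \frac{47180}{233} - 170 = \frac{7570}{233}$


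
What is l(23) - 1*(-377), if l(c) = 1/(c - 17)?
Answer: 2263/6 ≈ 377.17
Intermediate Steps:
l(c) = 1/(-17 + c)
l(23) - 1*(-377) = 1/(-17 + 23) - 1*(-377) = 1/6 + 377 = 2263/6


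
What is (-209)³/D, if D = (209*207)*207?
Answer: -43681/42849 ≈ -1.0194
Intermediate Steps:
D = 8955441 (D = 43263*207 = 8955441)
(-209)³/D = (-209)³/8955441 = -9129329*1/8955441 = -43681/42849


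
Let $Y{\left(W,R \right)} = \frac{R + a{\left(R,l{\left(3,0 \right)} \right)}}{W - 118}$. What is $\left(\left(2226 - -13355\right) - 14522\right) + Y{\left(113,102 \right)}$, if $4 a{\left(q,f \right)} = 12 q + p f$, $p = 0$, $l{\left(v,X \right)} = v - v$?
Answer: $\frac{4887}{5} \approx 977.4$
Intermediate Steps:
$l{\left(v,X \right)} = 0$
$a{\left(q,f \right)} = 3 q$ ($a{\left(q,f \right)} = \frac{12 q + 0 f}{4} = \frac{12 q + 0}{4} = \frac{12 q}{4} = 3 q$)
$Y{\left(W,R \right)} = \frac{4 R}{-118 + W}$ ($Y{\left(W,R \right)} = \frac{R + 3 R}{W - 118} = \frac{4 R}{-118 + W}$)
$\left(\left(2226 - -13355\right) - 14522\right) + Y{\left(113,102 \right)} = \left(\left(2226 - -13355\right) - 14522\right) + 4 \cdot 102 \frac{1}{-118 + 113} = \left(\left(2226 + 13355\right) - 14522\right) + 4 \cdot 102 \frac{1}{-5} = \left(15581 - 14522\right) + 4 \cdot 102 \left(- \frac{1}{5}\right) = 1059 - \frac{408}{5} = \frac{4887}{5}$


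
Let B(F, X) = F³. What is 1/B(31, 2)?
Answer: 1/29791 ≈ 3.3567e-5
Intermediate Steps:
1/B(31, 2) = 1/(31³) = 1/29791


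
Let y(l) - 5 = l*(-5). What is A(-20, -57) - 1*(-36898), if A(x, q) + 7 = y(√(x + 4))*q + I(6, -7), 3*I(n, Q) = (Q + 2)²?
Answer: 109843/3 + 1140*I ≈ 36614.0 + 1140.0*I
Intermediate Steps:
I(n, Q) = (2 + Q)²/3 (I(n, Q) = (Q + 2)²/3 = (2 + Q)²/3)
y(l) = 5 - 5*l (y(l) = 5 + l*(-5) = 5 - 5*l)
A(x, q) = 4/3 + q*(5 - 5*√(4 + x)) (A(x, q) = -7 + ((5 - 5*√(x + 4))*q + (2 - 7)²/3) = -7 + ((5 - 5*√(4 + x))*q + (⅓)*(-5)²) = -7 + (q*(5 - 5*√(4 + x)) + (⅓)*25) = -7 + (q*(5 - 5*√(4 + x)) + 25/3) = -7 + (25/3 + q*(5 - 5*√(4 + x))) = 4/3 + q*(5 - 5*√(4 + x)))
A(-20, -57) - 1*(-36898) = (4/3 - 5*(-57)*(-1 + √(4 - 20))) - 1*(-36898) = (4/3 - 5*(-57)*(-1 + √(-16))) + 36898 = (4/3 - 5*(-57)*(-1 + 4*I)) + 36898 = (4/3 + (-285 + 1140*I)) + 36898 = (-851/3 + 1140*I) + 36898 = 109843/3 + 1140*I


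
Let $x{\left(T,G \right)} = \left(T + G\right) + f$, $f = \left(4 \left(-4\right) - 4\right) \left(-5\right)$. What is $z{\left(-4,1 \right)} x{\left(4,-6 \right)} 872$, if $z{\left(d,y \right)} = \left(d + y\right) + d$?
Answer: $-598192$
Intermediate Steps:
$z{\left(d,y \right)} = y + 2 d$
$f = 100$ ($f = \left(-16 - 4\right) \left(-5\right) = \left(-20\right) \left(-5\right) = 100$)
$x{\left(T,G \right)} = 100 + G + T$ ($x{\left(T,G \right)} = \left(T + G\right) + 100 = \left(G + T\right) + 100 = 100 + G + T$)
$z{\left(-4,1 \right)} x{\left(4,-6 \right)} 872 = \left(1 + 2 \left(-4\right)\right) \left(100 - 6 + 4\right) 872 = \left(1 - 8\right) 98 \cdot 872 = \left(-7\right) 98 \cdot 872 = \left(-686\right) 872 = -598192$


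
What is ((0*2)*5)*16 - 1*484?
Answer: -484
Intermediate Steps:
((0*2)*5)*16 - 1*484 = (0*5)*16 - 484 = 0*16 - 484 = 0 - 484 = -484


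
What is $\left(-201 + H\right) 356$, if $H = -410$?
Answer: $-217516$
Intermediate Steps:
$\left(-201 + H\right) 356 = \left(-201 - 410\right) 356 = \left(-611\right) 356 = -217516$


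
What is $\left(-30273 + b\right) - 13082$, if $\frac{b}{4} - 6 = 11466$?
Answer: $2533$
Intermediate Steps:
$b = 45888$ ($b = 24 + 4 \cdot 11466 = 24 + 45864 = 45888$)
$\left(-30273 + b\right) - 13082 = \left(-30273 + 45888\right) - 13082 = 15615 - 13082 = 2533$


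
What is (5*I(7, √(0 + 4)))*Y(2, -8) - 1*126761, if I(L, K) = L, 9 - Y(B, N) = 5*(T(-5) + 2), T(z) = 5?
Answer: -127671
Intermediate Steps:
Y(B, N) = -26 (Y(B, N) = 9 - 5*(5 + 2) = 9 - 5*7 = 9 - 1*35 = 9 - 35 = -26)
(5*I(7, √(0 + 4)))*Y(2, -8) - 1*126761 = (5*7)*(-26) - 1*126761 = 35*(-26) - 126761 = -910 - 126761 = -127671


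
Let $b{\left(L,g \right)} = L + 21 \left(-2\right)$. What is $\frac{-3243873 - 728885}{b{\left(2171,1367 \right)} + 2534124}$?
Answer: $- \frac{3972758}{2536253} \approx -1.5664$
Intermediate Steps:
$b{\left(L,g \right)} = -42 + L$ ($b{\left(L,g \right)} = L - 42 = -42 + L$)
$\frac{-3243873 - 728885}{b{\left(2171,1367 \right)} + 2534124} = \frac{-3243873 - 728885}{\left(-42 + 2171\right) + 2534124} = - \frac{3972758}{2129 + 2534124} = - \frac{3972758}{2536253}$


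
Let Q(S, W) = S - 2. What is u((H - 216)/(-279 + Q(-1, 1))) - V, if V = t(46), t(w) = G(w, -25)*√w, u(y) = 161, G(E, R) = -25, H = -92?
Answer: 161 + 25*√46 ≈ 330.56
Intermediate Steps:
Q(S, W) = -2 + S
t(w) = -25*√w
V = -25*√46 ≈ -169.56
u((H - 216)/(-279 + Q(-1, 1))) - V = 161 - (-25)*√46 = 161 + 25*√46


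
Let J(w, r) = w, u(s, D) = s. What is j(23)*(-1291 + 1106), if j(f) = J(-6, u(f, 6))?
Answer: 1110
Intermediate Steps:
j(f) = -6
j(23)*(-1291 + 1106) = -6*(-1291 + 1106) = -6*(-185) = 1110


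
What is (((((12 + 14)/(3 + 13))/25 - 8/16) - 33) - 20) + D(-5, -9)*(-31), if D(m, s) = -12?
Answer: 63713/200 ≈ 318.56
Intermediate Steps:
(((((12 + 14)/(3 + 13))/25 - 8/16) - 33) - 20) + D(-5, -9)*(-31) = (((((12 + 14)/(3 + 13))/25 - 8/16) - 33) - 20) - 12*(-31) = ((((26/16)*(1/25) - 8*1/16) - 33) - 20) + 372 = ((((26*(1/16))*(1/25) - ½) - 33) - 20) + 372 = ((((13/8)*(1/25) - ½) - 33) - 20) + 372 = (((13/200 - ½) - 33) - 20) + 372 = ((-87/200 - 33) - 20) + 372 = (-6687/200 - 20) + 372 = -10687/200 + 372 = 63713/200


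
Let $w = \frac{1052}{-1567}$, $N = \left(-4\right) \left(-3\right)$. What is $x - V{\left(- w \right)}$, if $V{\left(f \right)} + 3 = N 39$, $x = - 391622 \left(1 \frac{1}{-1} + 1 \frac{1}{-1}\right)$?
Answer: $782779$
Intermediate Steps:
$N = 12$
$x = 783244$ ($x = - 391622 \left(1 \left(-1\right) + 1 \left(-1\right)\right) = - 391622 \left(-1 - 1\right) = \left(-391622\right) \left(-2\right) = 783244$)
$w = - \frac{1052}{1567}$ ($w = 1052 \left(- \frac{1}{1567}\right) = - \frac{1052}{1567} \approx -0.67135$)
$V{\left(f \right)} = 465$ ($V{\left(f \right)} = -3 + 12 \cdot 39 = -3 + 468 = 465$)
$x - V{\left(- w \right)} = 783244 - 465 = 782779$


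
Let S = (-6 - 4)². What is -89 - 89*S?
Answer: -8989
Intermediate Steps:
S = 100 (S = (-10)² = 100)
-89 - 89*S = -89 - 89*100 = -89 - 8900 = -8989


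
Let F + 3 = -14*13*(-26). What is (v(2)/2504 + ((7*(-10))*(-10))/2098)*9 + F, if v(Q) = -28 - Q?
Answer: 6214624877/1313348 ≈ 4731.9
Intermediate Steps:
F = 4729 (F = -3 - 14*13*(-26) = -3 - 182*(-26) = -3 + 4732 = 4729)
(v(2)/2504 + ((7*(-10))*(-10))/2098)*9 + F = ((-28 - 1*2)/2504 + ((7*(-10))*(-10))/2098)*9 + 4729 = ((-28 - 2)*(1/2504) - 70*(-10)*(1/2098))*9 + 4729 = (-30*1/2504 + 700*(1/2098))*9 + 4729 = (-15/1252 + 350/1049)*9 + 4729 = (422465/1313348)*9 + 4729 = 3802185/1313348 + 4729 = 6214624877/1313348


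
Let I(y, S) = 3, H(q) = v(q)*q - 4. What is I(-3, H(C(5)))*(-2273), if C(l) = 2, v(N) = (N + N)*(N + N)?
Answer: -6819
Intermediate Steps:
v(N) = 4*N**2 (v(N) = (2*N)*(2*N) = 4*N**2)
H(q) = -4 + 4*q**3 (H(q) = (4*q**2)*q - 4 = 4*q**3 - 4 = -4 + 4*q**3)
I(-3, H(C(5)))*(-2273) = 3*(-2273) = -6819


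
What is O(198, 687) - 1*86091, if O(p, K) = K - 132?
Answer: -85536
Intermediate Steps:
O(p, K) = -132 + K
O(198, 687) - 1*86091 = (-132 + 687) - 1*86091 = 555 - 86091 = -85536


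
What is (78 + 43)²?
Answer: 14641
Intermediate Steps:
(78 + 43)² = 121² = 14641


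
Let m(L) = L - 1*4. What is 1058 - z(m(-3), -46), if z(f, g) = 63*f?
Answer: 1499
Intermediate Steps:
m(L) = -4 + L (m(L) = L - 4 = -4 + L)
1058 - z(m(-3), -46) = 1058 - 63*(-4 - 3) = 1058 - 63*(-7) = 1058 - 1*(-441) = 1058 + 441 = 1499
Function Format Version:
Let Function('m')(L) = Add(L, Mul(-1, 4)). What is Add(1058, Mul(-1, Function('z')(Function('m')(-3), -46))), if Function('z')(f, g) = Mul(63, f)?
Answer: 1499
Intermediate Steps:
Function('m')(L) = Add(-4, L) (Function('m')(L) = Add(L, -4) = Add(-4, L))
Add(1058, Mul(-1, Function('z')(Function('m')(-3), -46))) = Add(1058, Mul(-1, Mul(63, Add(-4, -3)))) = Add(1058, Mul(-1, Mul(63, -7))) = Add(1058, Mul(-1, -441)) = Add(1058, 441) = 1499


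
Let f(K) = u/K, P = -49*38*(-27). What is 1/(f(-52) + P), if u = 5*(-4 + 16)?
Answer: 13/653547 ≈ 1.9891e-5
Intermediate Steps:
P = 50274 (P = -1862*(-27) = 50274)
u = 60 (u = 5*12 = 60)
f(K) = 60/K
1/(f(-52) + P) = 1/(60/(-52) + 50274) = 1/(60*(-1/52) + 50274) = 1/(-15/13 + 50274) = 1/(653547/13) = 13/653547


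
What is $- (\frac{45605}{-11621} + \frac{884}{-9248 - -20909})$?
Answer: $\frac{40117457}{10424037} \approx 3.8486$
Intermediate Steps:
$- (\frac{45605}{-11621} + \frac{884}{-9248 - -20909}) = - (45605 \left(- \frac{1}{11621}\right) + \frac{884}{-9248 + 20909}) = - (- \frac{45605}{11621} + \frac{884}{11661}) = - (- \frac{45605}{11621} + 884 \cdot \frac{1}{11661}) = - (- \frac{45605}{11621} + \frac{68}{897}) = \left(-1\right) \left(- \frac{40117457}{10424037}\right) = \frac{40117457}{10424037}$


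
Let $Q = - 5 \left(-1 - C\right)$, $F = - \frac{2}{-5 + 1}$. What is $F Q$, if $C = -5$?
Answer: $-10$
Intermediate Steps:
$F = \frac{1}{2}$ ($F = - \frac{2}{-4} = \left(-2\right) \left(- \frac{1}{4}\right) = \frac{1}{2} \approx 0.5$)
$Q = -20$ ($Q = - 5 \left(-1 - -5\right) = - 5 \left(-1 + 5\right) = \left(-5\right) 4 = -20$)
$F Q = \frac{1}{2} \left(-20\right) = -10$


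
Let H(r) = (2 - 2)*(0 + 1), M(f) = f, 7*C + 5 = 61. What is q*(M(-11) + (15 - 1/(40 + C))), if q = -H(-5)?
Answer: 0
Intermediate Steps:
C = 8 (C = -5/7 + (⅐)*61 = -5/7 + 61/7 = 8)
H(r) = 0 (H(r) = 0*1 = 0)
q = 0 (q = -1*0 = 0)
q*(M(-11) + (15 - 1/(40 + C))) = 0*(-11 + (15 - 1/(40 + 8))) = 0*(-11 + (15 - 1/48)) = 0*(-11 + 719/48) = 0*(191/48) = 0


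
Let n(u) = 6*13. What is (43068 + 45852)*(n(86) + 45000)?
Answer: 4008335760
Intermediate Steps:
n(u) = 78
(43068 + 45852)*(n(86) + 45000) = (43068 + 45852)*(78 + 45000) = 88920*45078 = 4008335760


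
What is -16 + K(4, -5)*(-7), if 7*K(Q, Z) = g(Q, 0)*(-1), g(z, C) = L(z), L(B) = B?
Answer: -12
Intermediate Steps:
g(z, C) = z
K(Q, Z) = -Q/7 (K(Q, Z) = (Q*(-1))/7 = (-Q)/7 = -Q/7)
-16 + K(4, -5)*(-7) = -16 - ⅐*4*(-7) = -16 - 4/7*(-7) = -16 + 4 = -12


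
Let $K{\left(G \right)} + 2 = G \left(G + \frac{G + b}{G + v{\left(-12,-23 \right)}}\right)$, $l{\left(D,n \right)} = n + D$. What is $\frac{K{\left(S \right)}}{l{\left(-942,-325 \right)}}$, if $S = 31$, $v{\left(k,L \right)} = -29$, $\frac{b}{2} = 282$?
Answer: $- \frac{2909}{362} \approx -8.0359$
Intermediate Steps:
$b = 564$ ($b = 2 \cdot 282 = 564$)
$l{\left(D,n \right)} = D + n$
$K{\left(G \right)} = -2 + G \left(G + \frac{564 + G}{-29 + G}\right)$ ($K{\left(G \right)} = -2 + G \left(G + \frac{G + 564}{G - 29}\right) = -2 + G \left(G + \frac{564 + G}{-29 + G}\right)$)
$\frac{K{\left(S \right)}}{l{\left(-942,-325 \right)}} = \frac{\frac{1}{-29 + 31} \left(58 + 31^{3} - 28 \cdot 31^{2} + 562 \cdot 31\right)}{-942 - 325} = \frac{\frac{1}{2} \left(58 + 29791 - 26908 + 17422\right)}{-1267} = \frac{58 + 29791 - 26908 + 17422}{2} \left(- \frac{1}{1267}\right) = \frac{1}{2} \cdot 20363 \left(- \frac{1}{1267}\right) = \frac{20363}{2} \left(- \frac{1}{1267}\right) = - \frac{2909}{362}$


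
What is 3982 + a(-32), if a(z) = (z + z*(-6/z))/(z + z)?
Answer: 127443/32 ≈ 3982.6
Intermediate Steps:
a(z) = (-6 + z)/(2*z) (a(z) = (z - 6)/((2*z)) = (-6 + z)*(1/(2*z)) = (-6 + z)/(2*z))
3982 + a(-32) = 3982 + (½)*(-6 - 32)/(-32) = 3982 + (½)*(-1/32)*(-38) = 3982 + 19/32 = 127443/32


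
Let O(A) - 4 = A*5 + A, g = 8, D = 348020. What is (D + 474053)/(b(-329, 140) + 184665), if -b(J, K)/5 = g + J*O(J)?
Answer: -117439/436575 ≈ -0.26900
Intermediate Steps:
O(A) = 4 + 6*A (O(A) = 4 + (A*5 + A) = 4 + (5*A + A) = 4 + 6*A)
b(J, K) = -40 - 5*J*(4 + 6*J) (b(J, K) = -5*(8 + J*(4 + 6*J)) = -40 - 5*J*(4 + 6*J))
(D + 474053)/(b(-329, 140) + 184665) = (348020 + 474053)/((-40 - 10*(-329)*(2 + 3*(-329))) + 184665) = 822073/((-40 - 10*(-329)*(2 - 987)) + 184665) = 822073/((-40 - 10*(-329)*(-985)) + 184665) = 822073/((-40 - 3240650) + 184665) = 822073/(-3240690 + 184665) = 822073/(-3056025) = 822073*(-1/3056025) = -117439/436575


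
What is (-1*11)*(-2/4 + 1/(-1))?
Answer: 33/2 ≈ 16.500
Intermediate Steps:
(-1*11)*(-2/4 + 1/(-1)) = -11*(-2*¼ + 1*(-1)) = -11*(-½ - 1) = -11*(-3/2) = 33/2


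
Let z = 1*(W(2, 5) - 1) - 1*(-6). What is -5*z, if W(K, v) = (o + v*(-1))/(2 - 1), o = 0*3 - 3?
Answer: 15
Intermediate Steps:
o = -3 (o = 0 - 3 = -3)
W(K, v) = -3 - v (W(K, v) = (-3 + v*(-1))/(2 - 1) = (-3 - v)/1 = (-3 - v)*1 = -3 - v)
z = -3 (z = 1*((-3 - 1*5) - 1) - 1*(-6) = 1*((-3 - 5) - 1) + 6 = 1*(-8 - 1) + 6 = 1*(-9) + 6 = -9 + 6 = -3)
-5*z = -5*(-3) = 15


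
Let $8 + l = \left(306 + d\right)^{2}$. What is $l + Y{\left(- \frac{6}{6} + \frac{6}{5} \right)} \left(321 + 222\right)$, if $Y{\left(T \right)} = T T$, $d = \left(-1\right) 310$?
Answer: $\frac{743}{25} \approx 29.72$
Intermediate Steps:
$d = -310$
$Y{\left(T \right)} = T^{2}$
$l = 8$ ($l = -8 + \left(306 - 310\right)^{2} = -8 + \left(-4\right)^{2} = -8 + 16 = 8$)
$l + Y{\left(- \frac{6}{6} + \frac{6}{5} \right)} \left(321 + 222\right) = 8 + \left(- \frac{6}{6} + \frac{6}{5}\right)^{2} \left(321 + 222\right) = 8 + \left(\left(-6\right) \frac{1}{6} + 6 \cdot \frac{1}{5}\right)^{2} \cdot 543 = 8 + \left(-1 + \frac{6}{5}\right)^{2} \cdot 543 = 8 + \left(\frac{1}{5}\right)^{2} \cdot 543 = 8 + \frac{1}{25} \cdot 543 = 8 + \frac{543}{25} = \frac{743}{25}$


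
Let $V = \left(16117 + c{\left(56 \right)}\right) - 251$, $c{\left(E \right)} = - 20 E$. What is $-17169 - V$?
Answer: $-31915$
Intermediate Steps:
$V = 14746$ ($V = \left(16117 - 1120\right) - 251 = 14997 - 251 = 14746$)
$-17169 - V = -17169 - 14746 = -31915$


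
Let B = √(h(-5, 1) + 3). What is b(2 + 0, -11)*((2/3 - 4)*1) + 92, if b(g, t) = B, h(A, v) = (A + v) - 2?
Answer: 92 - 10*I*√3/3 ≈ 92.0 - 5.7735*I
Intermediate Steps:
h(A, v) = -2 + A + v
B = I*√3 (B = √((-2 - 5 + 1) + 3) = √(-6 + 3) = √(-3) = I*√3 ≈ 1.732*I)
b(g, t) = I*√3
b(2 + 0, -11)*((2/3 - 4)*1) + 92 = (I*√3)*((2/3 - 4)*1) + 92 = (I*√3)*((2*(⅓) - 4)*1) + 92 = (I*√3)*((⅔ - 4)*1) + 92 = (I*√3)*(-10/3*1) + 92 = (I*√3)*(-10/3) + 92 = -10*I*√3/3 + 92 = 92 - 10*I*√3/3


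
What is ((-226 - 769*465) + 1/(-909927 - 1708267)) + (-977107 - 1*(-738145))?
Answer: -1562467487963/2618194 ≈ -5.9677e+5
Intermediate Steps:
((-226 - 769*465) + 1/(-909927 - 1708267)) + (-977107 - 1*(-738145)) = ((-226 - 357585) + 1/(-2618194)) + (-977107 + 738145) = (-357811 - 1/2618194) - 238962 = -936818613335/2618194 - 238962 = -1562467487963/2618194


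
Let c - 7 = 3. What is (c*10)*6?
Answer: 600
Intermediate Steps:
c = 10 (c = 7 + 3 = 10)
(c*10)*6 = (10*10)*6 = 100*6 = 600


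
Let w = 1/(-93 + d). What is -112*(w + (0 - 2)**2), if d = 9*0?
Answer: -41552/93 ≈ -446.80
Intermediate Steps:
d = 0
w = -1/93 (w = 1/(-93 + 0) = 1/(-93) = -1/93 ≈ -0.010753)
-112*(w + (0 - 2)**2) = -112*(-1/93 + (0 - 2)**2) = -112*(-1/93 + (-2)**2) = -112*(-1/93 + 4) = -112*371/93 = -41552/93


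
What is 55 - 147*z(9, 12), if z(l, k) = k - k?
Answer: 55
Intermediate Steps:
z(l, k) = 0
55 - 147*z(9, 12) = 55 - 147*0 = 55 + 0 = 55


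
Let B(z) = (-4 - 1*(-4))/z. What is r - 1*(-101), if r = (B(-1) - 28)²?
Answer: 885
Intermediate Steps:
B(z) = 0 (B(z) = (-4 + 4)/z = 0/z = 0)
r = 784 (r = (0 - 28)² = (-28)² = 784)
r - 1*(-101) = 784 - 1*(-101) = 784 + 101 = 885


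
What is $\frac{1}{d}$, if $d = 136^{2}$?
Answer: $\frac{1}{18496} \approx 5.4066 \cdot 10^{-5}$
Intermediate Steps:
$d = 18496$
$\frac{1}{d} = \frac{1}{18496}$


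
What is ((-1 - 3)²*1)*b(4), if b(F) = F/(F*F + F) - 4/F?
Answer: -64/5 ≈ -12.800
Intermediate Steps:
b(F) = -4/F + F/(F + F²) (b(F) = F/(F² + F) - 4/F = F/(F + F²) - 4/F = -4/F + F/(F + F²))
((-1 - 3)²*1)*b(4) = ((-1 - 3)²*1)*((-4 - 3*4)/(4*(1 + 4))) = ((-4)²*1)*((¼)*(-4 - 12)/5) = (16*1)*((¼)*(⅕)*(-16)) = 16*(-⅘) = -64/5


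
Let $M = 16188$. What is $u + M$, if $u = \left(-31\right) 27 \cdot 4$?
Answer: $12840$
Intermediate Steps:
$u = -3348$ ($u = \left(-837\right) 4 = -3348$)
$u + M = -3348 + 16188 = 12840$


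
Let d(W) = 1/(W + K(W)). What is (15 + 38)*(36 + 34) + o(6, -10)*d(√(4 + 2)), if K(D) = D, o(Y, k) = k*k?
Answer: 3710 + 25*√6/3 ≈ 3730.4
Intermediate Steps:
o(Y, k) = k²
d(W) = 1/(2*W) (d(W) = 1/(W + W) = 1/(2*W))
(15 + 38)*(36 + 34) + o(6, -10)*d(√(4 + 2)) = (15 + 38)*(36 + 34) + (-10)²*(1/(2*(√(4 + 2)))) = 53*70 + 100*(1/(2*(√6))) = 3710 + 100*((√6/6)/2) = 3710 + 100*(√6/12) = 3710 + 25*√6/3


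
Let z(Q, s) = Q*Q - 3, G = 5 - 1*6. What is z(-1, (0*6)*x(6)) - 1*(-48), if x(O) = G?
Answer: 46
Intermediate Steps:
G = -1 (G = 5 - 6 = -1)
x(O) = -1
z(Q, s) = -3 + Q² (z(Q, s) = Q² - 3 = -3 + Q²)
z(-1, (0*6)*x(6)) - 1*(-48) = (-3 + (-1)²) - 1*(-48) = (-3 + 1) + 48 = -2 + 48 = 46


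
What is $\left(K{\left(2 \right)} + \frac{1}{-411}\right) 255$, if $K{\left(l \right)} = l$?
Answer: $\frac{69785}{137} \approx 509.38$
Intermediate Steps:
$\left(K{\left(2 \right)} + \frac{1}{-411}\right) 255 = \left(2 + \frac{1}{-411}\right) 255 = \left(2 - \frac{1}{411}\right) 255 = \frac{821}{411} \cdot 255 = \frac{69785}{137}$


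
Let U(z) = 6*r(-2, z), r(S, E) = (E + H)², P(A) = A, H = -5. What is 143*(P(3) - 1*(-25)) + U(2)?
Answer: 4058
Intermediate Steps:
r(S, E) = (-5 + E)² (r(S, E) = (E - 5)² = (-5 + E)²)
U(z) = 6*(-5 + z)²
143*(P(3) - 1*(-25)) + U(2) = 143*(3 - 1*(-25)) + 6*(-5 + 2)² = 143*(3 + 25) + 6*(-3)² = 143*28 + 6*9 = 4004 + 54 = 4058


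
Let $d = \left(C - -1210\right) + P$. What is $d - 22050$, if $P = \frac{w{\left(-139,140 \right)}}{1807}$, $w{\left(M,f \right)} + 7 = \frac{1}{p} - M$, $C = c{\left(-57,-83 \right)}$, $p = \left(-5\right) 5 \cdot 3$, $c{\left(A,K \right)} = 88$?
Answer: $- \frac{2812404901}{135525} \approx -20752.0$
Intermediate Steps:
$p = -75$ ($p = \left(-25\right) 3 = -75$)
$C = 88$
$w{\left(M,f \right)} = - \frac{526}{75} - M$ ($w{\left(M,f \right)} = -7 - \left(\frac{1}{75} + M\right) = - \frac{526}{75} - M$)
$P = \frac{9899}{135525}$ ($P = \frac{- \frac{526}{75} - -139}{1807} = \left(- \frac{526}{75} + 139\right) \frac{1}{1807} = \frac{9899}{75} \cdot \frac{1}{1807} = \frac{9899}{135525} \approx 0.073042$)
$d = \frac{175921349}{135525}$ ($d = \left(88 - -1210\right) + \frac{9899}{135525} = \left(88 + 1210\right) + \frac{9899}{135525} = 1298 + \frac{9899}{135525} = \frac{175921349}{135525} \approx 1298.1$)
$d - 22050 = \frac{175921349}{135525} - 22050 = - \frac{2812404901}{135525}$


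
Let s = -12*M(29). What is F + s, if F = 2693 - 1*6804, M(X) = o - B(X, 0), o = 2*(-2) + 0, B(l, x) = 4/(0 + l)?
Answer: -117779/29 ≈ -4061.3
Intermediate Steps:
B(l, x) = 4/l
o = -4 (o = -4 + 0 = -4)
M(X) = -4 - 4/X
s = 1440/29 (s = -12*(-4 - 4/29) = -12*(-120/29) = 1440/29 ≈ 49.655)
F = -4111 (F = 2693 - 6804 = -4111)
F + s = -4111 + 1440/29 = -117779/29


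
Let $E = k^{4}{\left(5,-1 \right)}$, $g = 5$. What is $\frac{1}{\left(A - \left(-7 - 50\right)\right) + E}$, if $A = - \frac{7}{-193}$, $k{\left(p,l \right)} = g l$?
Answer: $\frac{193}{131633} \approx 0.0014662$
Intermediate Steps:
$k{\left(p,l \right)} = 5 l$
$A = \frac{7}{193}$ ($A = \left(-7\right) \left(- \frac{1}{193}\right) = \frac{7}{193} \approx 0.036269$)
$E = 625$ ($E = \left(5 \left(-1\right)\right)^{4} = \left(-5\right)^{4} = 625$)
$\frac{1}{\left(A - \left(-7 - 50\right)\right) + E} = \frac{1}{\left(\frac{7}{193} - \left(-7 - 50\right)\right) + 625} = \frac{1}{\left(\frac{7}{193} - -57\right) + 625} = \frac{1}{\left(\frac{7}{193} + 57\right) + 625} = \frac{1}{\frac{11008}{193} + 625} = \frac{1}{\frac{131633}{193}} = \frac{193}{131633}$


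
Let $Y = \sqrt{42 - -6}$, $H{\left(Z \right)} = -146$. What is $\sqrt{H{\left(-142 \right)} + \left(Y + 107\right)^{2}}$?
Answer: $\sqrt{11351 + 856 \sqrt{3}} \approx 113.29$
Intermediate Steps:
$Y = 4 \sqrt{3}$ ($Y = \sqrt{42 + \left(-2 + 8\right)} = \sqrt{42 + 6} = \sqrt{48} = 4 \sqrt{3} \approx 6.9282$)
$\sqrt{H{\left(-142 \right)} + \left(Y + 107\right)^{2}} = \sqrt{-146 + \left(4 \sqrt{3} + 107\right)^{2}} = \sqrt{-146 + \left(107 + 4 \sqrt{3}\right)^{2}}$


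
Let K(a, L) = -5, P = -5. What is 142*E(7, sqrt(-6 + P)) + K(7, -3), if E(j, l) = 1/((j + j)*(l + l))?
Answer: -5 - 71*I*sqrt(11)/154 ≈ -5.0 - 1.5291*I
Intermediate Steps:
E(j, l) = 1/(4*j*l) (E(j, l) = 1/((2*j)*(2*l)) = 1/(4*j*l))
142*E(7, sqrt(-6 + P)) + K(7, -3) = 142*((1/4)/(7*sqrt(-6 - 5))) - 5 = 142*((1/4)*(1/7)/sqrt(-11)) - 5 = 142*((1/4)*(1/7)/(I*sqrt(11))) - 5 = 142*((1/4)*(1/7)*(-I*sqrt(11)/11)) - 5 = 142*(-I*sqrt(11)/308) - 5 = -71*I*sqrt(11)/154 - 5 = -5 - 71*I*sqrt(11)/154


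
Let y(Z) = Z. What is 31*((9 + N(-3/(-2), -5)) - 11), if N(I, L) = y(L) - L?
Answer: -62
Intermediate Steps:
N(I, L) = 0 (N(I, L) = L - L = 0)
31*((9 + N(-3/(-2), -5)) - 11) = 31*((9 + 0) - 11) = 31*(9 - 11) = 31*(-2) = -62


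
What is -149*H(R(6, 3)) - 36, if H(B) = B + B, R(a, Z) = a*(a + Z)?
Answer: -16128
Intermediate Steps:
R(a, Z) = a*(Z + a)
H(B) = 2*B
-149*H(R(6, 3)) - 36 = -298*6*(3 + 6) - 36 = -298*6*9 - 36 = -298*54 - 36 = -149*108 - 36 = -16092 - 36 = -16128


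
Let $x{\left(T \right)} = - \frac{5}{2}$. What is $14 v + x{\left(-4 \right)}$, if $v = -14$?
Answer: $- \frac{397}{2} \approx -198.5$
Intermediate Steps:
$x{\left(T \right)} = - \frac{5}{2}$ ($x{\left(T \right)} = \left(-5\right) \frac{1}{2} = - \frac{5}{2}$)
$14 v + x{\left(-4 \right)} = 14 \left(-14\right) - \frac{5}{2} = -196 - \frac{5}{2} = - \frac{397}{2}$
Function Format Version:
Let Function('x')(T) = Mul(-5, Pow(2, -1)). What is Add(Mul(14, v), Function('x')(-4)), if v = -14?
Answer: Rational(-397, 2) ≈ -198.50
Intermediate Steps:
Function('x')(T) = Rational(-5, 2) (Function('x')(T) = Mul(-5, Rational(1, 2)) = Rational(-5, 2))
Add(Mul(14, v), Function('x')(-4)) = Add(Mul(14, -14), Rational(-5, 2)) = Add(-196, Rational(-5, 2)) = Rational(-397, 2)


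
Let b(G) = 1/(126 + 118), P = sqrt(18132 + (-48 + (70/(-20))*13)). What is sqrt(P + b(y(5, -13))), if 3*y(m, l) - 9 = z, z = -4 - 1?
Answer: sqrt(61 + 7442*sqrt(72154))/122 ≈ 11.589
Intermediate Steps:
P = sqrt(72154)/2 (P = sqrt(18132 + (-48 + (70*(-1/20))*13)) = sqrt(18132 + (-48 - 7/2*13)) = sqrt(18132 + (-48 - 91/2)) = sqrt(18132 - 187/2) = sqrt(36077/2) = sqrt(72154)/2 ≈ 134.31)
z = -5
y(m, l) = 4/3 (y(m, l) = 3 + (1/3)*(-5) = 3 - 5/3 = 4/3)
b(G) = 1/244
sqrt(P + b(y(5, -13))) = sqrt(sqrt(72154)/2 + 1/244) = sqrt(1/244 + sqrt(72154)/2)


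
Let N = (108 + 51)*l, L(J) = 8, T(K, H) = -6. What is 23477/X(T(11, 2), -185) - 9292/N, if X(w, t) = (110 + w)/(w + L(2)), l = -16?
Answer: 1881521/4134 ≈ 455.13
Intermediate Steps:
X(w, t) = (110 + w)/(8 + w) (X(w, t) = (110 + w)/(w + 8) = (110 + w)/(8 + w))
N = -2544 (N = (108 + 51)*(-16) = 159*(-16) = -2544)
23477/X(T(11, 2), -185) - 9292/N = 23477/(((110 - 6)/(8 - 6))) - 9292/(-2544) = 23477/((104/2)) - 9292*(-1/2544) = 23477/(((½)*104)) + 2323/636 = 23477/52 + 2323/636 = 1881521/4134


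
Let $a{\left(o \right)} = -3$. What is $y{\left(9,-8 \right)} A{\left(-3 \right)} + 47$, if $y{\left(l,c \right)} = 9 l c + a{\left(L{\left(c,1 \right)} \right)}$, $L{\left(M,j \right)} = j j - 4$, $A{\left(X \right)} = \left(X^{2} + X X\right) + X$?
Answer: $-9718$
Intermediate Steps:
$A{\left(X \right)} = X + 2 X^{2}$ ($A{\left(X \right)} = \left(X^{2} + X^{2}\right) + X = 2 X^{2} + X = X + 2 X^{2}$)
$L{\left(M,j \right)} = -4 + j^{2}$ ($L{\left(M,j \right)} = j^{2} - 4 = -4 + j^{2}$)
$y{\left(l,c \right)} = -3 + 9 c l$ ($y{\left(l,c \right)} = 9 l c - 3 = 9 c l - 3 = -3 + 9 c l$)
$y{\left(9,-8 \right)} A{\left(-3 \right)} + 47 = \left(-3 + 9 \left(-8\right) 9\right) \left(- 3 \left(1 + 2 \left(-3\right)\right)\right) + 47 = \left(-3 - 648\right) \left(- 3 \left(1 - 6\right)\right) + 47 = - 651 \left(\left(-3\right) \left(-5\right)\right) + 47 = \left(-651\right) 15 + 47 = -9765 + 47 = -9718$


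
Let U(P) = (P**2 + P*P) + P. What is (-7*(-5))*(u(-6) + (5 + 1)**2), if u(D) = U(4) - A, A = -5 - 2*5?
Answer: 3045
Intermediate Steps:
U(P) = P + 2*P**2 (U(P) = (P**2 + P**2) + P = 2*P**2 + P = P + 2*P**2)
A = -15 (A = -5 - 10 = -15)
u(D) = 51 (u(D) = 4*(1 + 2*4) - 1*(-15) = 4*(1 + 8) + 15 = 4*9 + 15 = 36 + 15 = 51)
(-7*(-5))*(u(-6) + (5 + 1)**2) = (-7*(-5))*(51 + (5 + 1)**2) = 35*(51 + 6**2) = 35*(51 + 36) = 35*87 = 3045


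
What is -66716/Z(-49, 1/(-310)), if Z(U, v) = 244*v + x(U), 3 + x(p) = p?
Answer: 5170490/4091 ≈ 1263.9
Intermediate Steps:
x(p) = -3 + p
Z(U, v) = -3 + U + 244*v (Z(U, v) = 244*v + (-3 + U) = -3 + U + 244*v)
-66716/Z(-49, 1/(-310)) = -66716/(-3 - 49 + 244/(-310)) = -66716/(-3 - 49 + 244*(-1/310)) = -66716/(-3 - 49 - 122/155) = -66716/(-8182/155) = -66716*(-155/8182) = 5170490/4091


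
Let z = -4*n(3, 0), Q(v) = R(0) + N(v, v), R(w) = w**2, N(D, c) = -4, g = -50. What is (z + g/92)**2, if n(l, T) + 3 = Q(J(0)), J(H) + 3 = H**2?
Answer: 1595169/2116 ≈ 753.86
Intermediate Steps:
J(H) = -3 + H**2
Q(v) = -4 (Q(v) = 0**2 - 4 = 0 - 4 = -4)
n(l, T) = -7 (n(l, T) = -3 - 4 = -7)
z = 28 (z = -4*(-7) = 28)
(z + g/92)**2 = (28 - 50/92)**2 = (28 - 50*1/92)**2 = (28 - 25/46)**2 = (1263/46)**2 = 1595169/2116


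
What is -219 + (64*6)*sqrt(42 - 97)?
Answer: -219 + 384*I*sqrt(55) ≈ -219.0 + 2847.8*I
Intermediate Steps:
-219 + (64*6)*sqrt(42 - 97) = -219 + 384*sqrt(-55) = -219 + 384*(I*sqrt(55)) = -219 + 384*I*sqrt(55)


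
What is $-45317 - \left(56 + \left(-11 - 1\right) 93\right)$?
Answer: $-44257$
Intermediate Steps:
$-45317 - \left(56 + \left(-11 - 1\right) 93\right) = -45317 - \left(56 - 1116\right) = -45317 - -1060 = -45317 + 1060 = -44257$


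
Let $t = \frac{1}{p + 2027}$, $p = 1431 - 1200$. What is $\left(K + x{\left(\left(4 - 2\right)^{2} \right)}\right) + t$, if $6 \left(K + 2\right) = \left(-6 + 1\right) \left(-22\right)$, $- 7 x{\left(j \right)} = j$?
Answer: $\frac{747419}{47418} \approx 15.762$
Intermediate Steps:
$x{\left(j \right)} = - \frac{j}{7}$
$p = 231$ ($p = 1431 - 1200 = 231$)
$t = \frac{1}{2258}$ ($t = \frac{1}{231 + 2027} = \frac{1}{2258} \approx 0.00044287$)
$K = \frac{49}{3}$ ($K = -2 + \frac{\left(-6 + 1\right) \left(-22\right)}{6} = -2 + \frac{\left(-5\right) \left(-22\right)}{6} = -2 + \frac{1}{6} \cdot 110 = -2 + \frac{55}{3} = \frac{49}{3} \approx 16.333$)
$\left(K + x{\left(\left(4 - 2\right)^{2} \right)}\right) + t = \left(\frac{49}{3} - \frac{\left(4 - 2\right)^{2}}{7}\right) + \frac{1}{2258} = \left(\frac{49}{3} - \frac{2^{2}}{7}\right) + \frac{1}{2258} = \left(\frac{49}{3} - \frac{4}{7}\right) + \frac{1}{2258} = \frac{331}{21} + \frac{1}{2258} = \frac{747419}{47418}$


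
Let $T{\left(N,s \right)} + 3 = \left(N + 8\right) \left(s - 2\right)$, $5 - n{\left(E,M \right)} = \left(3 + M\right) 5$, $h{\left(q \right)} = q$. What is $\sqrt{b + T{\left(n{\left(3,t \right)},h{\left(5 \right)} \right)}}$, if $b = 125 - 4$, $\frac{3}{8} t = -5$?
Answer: $2 \sqrt{78} \approx 17.664$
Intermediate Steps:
$t = - \frac{40}{3}$ ($t = \frac{8}{3} \left(-5\right) = - \frac{40}{3} \approx -13.333$)
$n{\left(E,M \right)} = -10 - 5 M$ ($n{\left(E,M \right)} = 5 - \left(3 + M\right) 5 = 5 - \left(15 + 5 M\right) = -10 - 5 M$)
$T{\left(N,s \right)} = -3 + \left(-2 + s\right) \left(8 + N\right)$ ($T{\left(N,s \right)} = -3 + \left(N + 8\right) \left(s - 2\right) = -3 + \left(8 + N\right) \left(-2 + s\right) = -3 + \left(-2 + s\right) \left(8 + N\right)$)
$b = 121$
$\sqrt{b + T{\left(n{\left(3,t \right)},h{\left(5 \right)} \right)}} = \sqrt{121 + \left(-19 - 2 \left(-10 - - \frac{200}{3}\right) + 8 \cdot 5 + \left(-10 - - \frac{200}{3}\right) 5\right)} = \sqrt{121 + \left(-19 - 2 \left(-10 + \frac{200}{3}\right) + 40 + \left(-10 + \frac{200}{3}\right) 5\right)} = \sqrt{121 + \left(-19 - \frac{340}{3} + 40 + \frac{170}{3} \cdot 5\right)} = \sqrt{121 + \left(-19 - \frac{340}{3} + 40 + \frac{850}{3}\right)} = \sqrt{121 + 191} = \sqrt{312} = 2 \sqrt{78}$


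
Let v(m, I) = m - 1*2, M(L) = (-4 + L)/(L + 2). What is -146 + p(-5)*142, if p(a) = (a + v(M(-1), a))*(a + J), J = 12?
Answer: -12074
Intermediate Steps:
M(L) = (-4 + L)/(2 + L)
v(m, I) = -2 + m (v(m, I) = m - 2 = -2 + m)
p(a) = (-7 + a)*(12 + a) (p(a) = (a + (-2 + (-4 - 1)/(2 - 1)))*(a + 12) = (a + (-2 - 5/1))*(12 + a) = (a + (-2 + 1*(-5)))*(12 + a) = (a + (-2 - 5))*(12 + a) = (a - 7)*(12 + a) = (-7 + a)*(12 + a))
-146 + p(-5)*142 = -146 + (-84 + (-5)² + 5*(-5))*142 = -146 + (-84 + 25 - 25)*142 = -146 - 84*142 = -146 - 11928 = -12074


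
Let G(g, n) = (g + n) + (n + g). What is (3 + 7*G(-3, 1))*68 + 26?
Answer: -1674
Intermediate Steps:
G(g, n) = 2*g + 2*n (G(g, n) = (g + n) + (g + n) = 2*g + 2*n)
(3 + 7*G(-3, 1))*68 + 26 = (3 + 7*(2*(-3) + 2*1))*68 + 26 = (3 + 7*(-6 + 2))*68 + 26 = (3 + 7*(-4))*68 + 26 = (3 - 28)*68 + 26 = -25*68 + 26 = -1700 + 26 = -1674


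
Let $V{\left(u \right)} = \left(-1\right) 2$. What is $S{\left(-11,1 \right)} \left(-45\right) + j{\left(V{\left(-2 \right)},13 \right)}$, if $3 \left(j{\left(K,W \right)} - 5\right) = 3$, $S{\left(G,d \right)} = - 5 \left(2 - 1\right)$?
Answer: $231$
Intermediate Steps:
$V{\left(u \right)} = -2$
$S{\left(G,d \right)} = -5$ ($S{\left(G,d \right)} = \left(-5\right) 1 = -5$)
$j{\left(K,W \right)} = 6$ ($j{\left(K,W \right)} = 5 + \frac{1}{3} \cdot 3 = 5 + 1 = 6$)
$S{\left(-11,1 \right)} \left(-45\right) + j{\left(V{\left(-2 \right)},13 \right)} = \left(-5\right) \left(-45\right) + 6 = 225 + 6 = 231$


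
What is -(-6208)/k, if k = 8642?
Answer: 3104/4321 ≈ 0.71835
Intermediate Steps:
-(-6208)/k = -(-6208)/8642 = -32*(-97/4321) = 3104/4321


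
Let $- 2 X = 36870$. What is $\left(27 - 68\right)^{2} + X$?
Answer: $-16754$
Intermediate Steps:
$X = -18435$ ($X = \left(- \frac{1}{2}\right) 36870 = -18435$)
$\left(27 - 68\right)^{2} + X = \left(27 - 68\right)^{2} - 18435 = \left(-41\right)^{2} - 18435 = 1681 - 18435 = -16754$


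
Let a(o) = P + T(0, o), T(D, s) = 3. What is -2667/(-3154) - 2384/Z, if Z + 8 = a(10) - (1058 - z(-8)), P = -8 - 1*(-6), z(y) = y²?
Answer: 10188803/3157154 ≈ 3.2272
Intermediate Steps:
P = -2 (P = -8 + 6 = -2)
a(o) = 1 (a(o) = -2 + 3 = 1)
Z = -1001 (Z = -8 + (1 - (1058 - 1*(-8)²)) = -8 + (1 - (1058 - 1*64)) = -8 + (1 - (1058 - 64)) = -8 + (1 - 1*994) = -8 + (1 - 994) = -8 - 993 = -1001)
-2667/(-3154) - 2384/Z = -2667/(-3154) - 2384/(-1001) = -2667*(-1/3154) - 2384*(-1/1001) = 2667/3154 + 2384/1001 = 10188803/3157154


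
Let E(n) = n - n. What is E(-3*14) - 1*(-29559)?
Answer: 29559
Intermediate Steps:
E(n) = 0
E(-3*14) - 1*(-29559) = 0 - 1*(-29559) = 0 + 29559 = 29559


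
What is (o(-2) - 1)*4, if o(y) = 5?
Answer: 16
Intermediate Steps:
(o(-2) - 1)*4 = (5 - 1)*4 = 4*4 = 16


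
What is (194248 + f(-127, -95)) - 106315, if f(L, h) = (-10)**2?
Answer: 88033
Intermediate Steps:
f(L, h) = 100
(194248 + f(-127, -95)) - 106315 = (194248 + 100) - 106315 = 194348 - 106315 = 88033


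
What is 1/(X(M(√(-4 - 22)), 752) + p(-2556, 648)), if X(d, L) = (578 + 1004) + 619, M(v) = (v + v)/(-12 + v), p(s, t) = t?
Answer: 1/2849 ≈ 0.00035100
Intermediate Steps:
M(v) = 2*v/(-12 + v) (M(v) = (2*v)/(-12 + v) = 2*v/(-12 + v))
X(d, L) = 2201 (X(d, L) = 1582 + 619 = 2201)
1/(X(M(√(-4 - 22)), 752) + p(-2556, 648)) = 1/(2201 + 648) = 1/2849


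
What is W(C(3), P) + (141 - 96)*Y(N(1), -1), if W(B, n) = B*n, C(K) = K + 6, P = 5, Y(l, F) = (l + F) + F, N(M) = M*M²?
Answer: 0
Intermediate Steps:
N(M) = M³
Y(l, F) = l + 2*F (Y(l, F) = (F + l) + F = l + 2*F)
C(K) = 6 + K
W(C(3), P) + (141 - 96)*Y(N(1), -1) = (6 + 3)*5 + (141 - 96)*(1³ + 2*(-1)) = 9*5 + 45*(1 - 2) = 45 + 45*(-1) = 45 - 45 = 0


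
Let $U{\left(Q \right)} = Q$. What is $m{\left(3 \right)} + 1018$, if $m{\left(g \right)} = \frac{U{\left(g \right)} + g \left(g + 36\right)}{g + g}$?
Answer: $1038$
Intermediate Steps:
$m{\left(g \right)} = \frac{g + g \left(36 + g\right)}{2 g}$ ($m{\left(g \right)} = \frac{g + g \left(g + 36\right)}{g + g} = \frac{g + g \left(36 + g\right)}{2 g}$)
$m{\left(3 \right)} + 1018 = \left(\frac{37}{2} + \frac{1}{2} \cdot 3\right) + 1018 = \left(\frac{37}{2} + \frac{3}{2}\right) + 1018 = 20 + 1018 = 1038$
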